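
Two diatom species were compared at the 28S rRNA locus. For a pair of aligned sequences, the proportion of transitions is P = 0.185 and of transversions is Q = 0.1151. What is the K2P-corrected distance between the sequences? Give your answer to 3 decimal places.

0.397

Under the Kimura two-parameter model, d = −½ ln(1 − 2P − Q) − ¼ ln(1 − 2Q).
1 − 2P − Q = 0.5149, giving −½ ln(0.5149) = 0.331891.
1 − 2Q = 0.7698, giving −¼ ln(0.7698) = 0.065406.
d = 0.331891 + 0.065406 = 0.397297.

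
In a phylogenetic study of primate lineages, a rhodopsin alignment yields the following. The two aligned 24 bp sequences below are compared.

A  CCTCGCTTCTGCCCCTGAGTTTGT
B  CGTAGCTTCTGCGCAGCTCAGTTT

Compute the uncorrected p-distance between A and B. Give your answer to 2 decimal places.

The sequences differ at 11 of 24 positions.
p = 11/24 = 0.458333… ≈ 0.46 (to 2 d.p.).

0.46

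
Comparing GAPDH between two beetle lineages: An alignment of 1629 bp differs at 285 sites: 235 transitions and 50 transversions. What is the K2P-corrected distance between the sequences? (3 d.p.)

P = 235/1629 ≈ 0.14426 and Q = 50/1629 ≈ 0.030694.
Under the Kimura two-parameter model, d = −½ ln(1 − 2P − Q) − ¼ ln(1 − 2Q).
1 − 2P − Q = 0.680786, giving −½ ln(0.680786) = 0.192254.
1 − 2Q = 0.938612, giving −¼ ln(0.938612) = 0.015838.
d = 0.192254 + 0.015838 = 0.208092.

0.208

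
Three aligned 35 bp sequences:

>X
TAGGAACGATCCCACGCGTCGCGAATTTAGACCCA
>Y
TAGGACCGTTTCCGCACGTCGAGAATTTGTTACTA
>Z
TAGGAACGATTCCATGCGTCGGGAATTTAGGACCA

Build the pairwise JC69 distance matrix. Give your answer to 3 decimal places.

d(X,Y) = 0.407, d(X,Z) = 0.158, d(Y,Z) = 0.360

X–Y: 11/35 sites differ → p ≈ 0.314286, d = −0.75 ln(1 − 0.419048) = 0.407315 ≈ 0.407.
X–Z: 5/35 sites differ → p ≈ 0.142857, d = −0.75 ln(1 − 0.190476) = 0.158482 ≈ 0.158.
Y–Z: 10/35 sites differ → p ≈ 0.285714, d = −0.75 ln(1 − 0.380952) = 0.359679 ≈ 0.360.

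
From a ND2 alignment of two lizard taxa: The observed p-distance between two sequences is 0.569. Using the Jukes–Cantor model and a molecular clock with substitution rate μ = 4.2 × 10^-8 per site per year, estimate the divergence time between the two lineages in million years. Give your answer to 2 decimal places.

d = −(3/4) ln(1 − 4p/3) = −0.75 ln(1 − 0.758667) = −0.75 ln(0.241333)
  = −0.75 × (-1.421578) = 1.066184 substitutions/site.
Under a molecular clock d = 2μt, so t = d/(2μ) = 1.066184 / (2 × 4.2 × 10^-8) = 12.69 million years.

12.69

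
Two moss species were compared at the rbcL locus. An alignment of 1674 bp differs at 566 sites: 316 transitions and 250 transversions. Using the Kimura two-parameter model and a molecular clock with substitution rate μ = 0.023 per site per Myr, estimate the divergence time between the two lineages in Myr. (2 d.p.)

P = 316/1674 ≈ 0.188769 and Q = 250/1674 ≈ 0.149343.
Under the Kimura two-parameter model, d = −½ ln(1 − 2P − Q) − ¼ ln(1 − 2Q).
1 − 2P − Q = 0.473119, giving −½ ln(0.473119) = 0.374204.
1 − 2Q = 0.701314, giving −¼ ln(0.701314) = 0.088700.
d = 0.374204 + 0.088700 = 0.462904.
Under a molecular clock d = 2μt, so t = d/(2μ) = 0.462904 / (2 × 0.023) = 10.06 Myr.

10.06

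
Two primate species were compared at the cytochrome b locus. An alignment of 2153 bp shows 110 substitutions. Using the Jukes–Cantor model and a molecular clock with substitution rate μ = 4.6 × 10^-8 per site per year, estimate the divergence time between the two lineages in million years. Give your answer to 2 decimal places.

0.58

p = 110/2153 ≈ 0.051092.
d = −(3/4) ln(1 − 4p/3) = −0.75 ln(1 − 0.068123) = −0.75 ln(0.931877)
  = −0.75 × (-0.070554) = 0.052916 substitutions/site.
Under a molecular clock d = 2μt, so t = d/(2μ) = 0.052916 / (2 × 4.6 × 10^-8) = 0.58 million years.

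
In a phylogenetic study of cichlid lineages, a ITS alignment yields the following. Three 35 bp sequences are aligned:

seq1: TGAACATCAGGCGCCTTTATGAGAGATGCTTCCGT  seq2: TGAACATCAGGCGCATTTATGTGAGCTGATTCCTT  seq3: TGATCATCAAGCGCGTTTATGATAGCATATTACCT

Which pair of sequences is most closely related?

seq1 and seq2

seq1–seq2: 5/35 differ, p = 0.143, d = 0.158.
seq1–seq3: 10/35 differ, p = 0.286, d = 0.360.
seq2–seq3: 9/35 differ, p = 0.257, d = 0.315.
The smallest distance is between seq1 and seq2.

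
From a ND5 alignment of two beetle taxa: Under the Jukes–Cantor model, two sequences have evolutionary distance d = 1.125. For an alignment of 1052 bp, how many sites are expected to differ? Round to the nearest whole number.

Invert JC69: p = (3/4)(1 − e^(−4d/3)) = 0.75 × (1 − e^(-1.5)) = 0.75 × (1 − 0.223130) = 0.582653.
Expected differing sites = pL ≈ 0.582653 × 1052 = 612.950956 ≈ 613.

613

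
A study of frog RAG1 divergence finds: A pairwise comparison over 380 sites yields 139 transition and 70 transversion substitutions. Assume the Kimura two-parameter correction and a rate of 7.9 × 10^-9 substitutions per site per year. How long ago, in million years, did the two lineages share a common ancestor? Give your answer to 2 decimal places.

P = 139/380 ≈ 0.365789 and Q = 70/380 ≈ 0.184211.
Under the Kimura two-parameter model, d = −½ ln(1 − 2P − Q) − ¼ ln(1 − 2Q).
1 − 2P − Q = 0.084211, giving −½ ln(0.084211) = 1.237215.
1 − 2Q = 0.631578, giving −¼ ln(0.631578) = 0.114883.
d = 1.237215 + 0.114883 = 1.352098.
Under a molecular clock d = 2μt, so t = d/(2μ) = 1.352098 / (2 × 7.9 × 10^-9) = 85.58 million years.

85.58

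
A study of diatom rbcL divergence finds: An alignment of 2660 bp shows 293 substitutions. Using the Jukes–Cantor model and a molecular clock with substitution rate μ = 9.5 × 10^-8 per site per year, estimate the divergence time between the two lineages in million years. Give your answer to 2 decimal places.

p = 293/2660 ≈ 0.11015.
d = −(3/4) ln(1 − 4p/3) = −0.75 ln(1 − 0.146867) = −0.75 ln(0.853133)
  = −0.75 × (-0.158840) = 0.119130 substitutions/site.
Under a molecular clock d = 2μt, so t = d/(2μ) = 0.119130 / (2 × 9.5 × 10^-8) = 0.63 million years.

0.63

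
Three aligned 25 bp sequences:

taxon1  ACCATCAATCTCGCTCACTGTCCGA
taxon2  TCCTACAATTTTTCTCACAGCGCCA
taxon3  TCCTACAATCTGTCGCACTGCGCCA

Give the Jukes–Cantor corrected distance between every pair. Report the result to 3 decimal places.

taxon1–taxon2: 10/25 sites differ → p = 0.4, d = −0.75 ln(1 − 0.533333) = 0.571605 ≈ 0.572.
taxon1–taxon3: 9/25 sites differ → p = 0.36, d = −0.75 ln(1 − 0.48) = 0.490445 ≈ 0.490.
taxon2–taxon3: 4/25 sites differ → p = 0.16, d = −0.75 ln(1 − 0.213333) = 0.179963 ≈ 0.180.

d(taxon1,taxon2) = 0.572, d(taxon1,taxon3) = 0.490, d(taxon2,taxon3) = 0.180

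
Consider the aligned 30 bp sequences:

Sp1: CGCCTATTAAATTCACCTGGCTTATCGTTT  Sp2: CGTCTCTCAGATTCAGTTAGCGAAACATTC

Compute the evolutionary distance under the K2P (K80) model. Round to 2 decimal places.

Of 30 sites, 7 differences are transitions and 5 are transversions, so P = 7/30 ≈ 0.233333 and Q = 5/30 ≈ 0.166667.
Under the Kimura two-parameter model, d = −½ ln(1 − 2P − Q) − ¼ ln(1 − 2Q).
1 − 2P − Q = 0.366667, giving −½ ln(0.366667) = 0.501651.
1 − 2Q = 0.666666, giving −¼ ln(0.666666) = 0.101367.
d = 0.501651 + 0.101367 = 0.603018.

0.60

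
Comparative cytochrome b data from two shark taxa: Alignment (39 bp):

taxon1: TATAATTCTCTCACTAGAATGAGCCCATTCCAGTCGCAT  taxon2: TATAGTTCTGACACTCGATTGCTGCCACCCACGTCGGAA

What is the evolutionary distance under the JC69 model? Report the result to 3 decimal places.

The sequences differ at 14 of 39 sites, so p = 14/39 ≈ 0.358974.
d = −(3/4) ln(1 − 4p/3) = −0.75 ln(1 − 0.478632) = −0.75 ln(0.521368)
  = −0.75 × (-0.651299) = 0.488474 substitutions/site.

0.488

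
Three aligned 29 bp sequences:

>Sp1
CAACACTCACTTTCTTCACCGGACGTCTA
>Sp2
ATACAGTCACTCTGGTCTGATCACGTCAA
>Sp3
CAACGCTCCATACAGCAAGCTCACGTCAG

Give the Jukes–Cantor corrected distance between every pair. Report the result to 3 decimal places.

d(Sp1,Sp2) = 0.602, d(Sp1,Sp3) = 0.774, d(Sp2,Sp3) = 0.774

Sp1–Sp2: 12/29 sites differ → p ≈ 0.413793, d = −0.75 ln(1 − 0.551724) = 0.601760 ≈ 0.602.
Sp1–Sp3: 14/29 sites differ → p ≈ 0.482759, d = −0.75 ln(1 − 0.643679) = 0.773942 ≈ 0.774.
Sp2–Sp3: 14/29 sites differ → p ≈ 0.482759, d = −0.75 ln(1 − 0.643679) = 0.773942 ≈ 0.774.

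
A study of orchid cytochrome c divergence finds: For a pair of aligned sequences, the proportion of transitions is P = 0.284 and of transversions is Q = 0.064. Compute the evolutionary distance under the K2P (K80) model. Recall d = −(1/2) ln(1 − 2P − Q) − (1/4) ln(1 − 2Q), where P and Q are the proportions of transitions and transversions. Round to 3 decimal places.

0.534

Under the Kimura two-parameter model, d = −½ ln(1 − 2P − Q) − ¼ ln(1 − 2Q).
1 − 2P − Q = 0.368, giving −½ ln(0.368) = 0.499836.
1 − 2Q = 0.872, giving −¼ ln(0.872) = 0.034241.
d = 0.499836 + 0.034241 = 0.534077.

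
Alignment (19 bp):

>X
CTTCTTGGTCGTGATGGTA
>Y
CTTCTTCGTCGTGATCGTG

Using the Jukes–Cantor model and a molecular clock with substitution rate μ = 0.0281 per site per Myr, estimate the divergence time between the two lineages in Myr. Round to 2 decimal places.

3.15

The sequences differ at 3 of 19 sites (7, 16, 19), so p = 3/19 ≈ 0.157895.
d = −(3/4) ln(1 − 4p/3) = −0.75 ln(1 − 0.210527) = −0.75 ln(0.789473)
  = −0.75 × (-0.236390) = 0.177293 substitutions/site.
Under a molecular clock d = 2μt, so t = d/(2μ) = 0.177293 / (2 × 0.0281) = 3.15 Myr.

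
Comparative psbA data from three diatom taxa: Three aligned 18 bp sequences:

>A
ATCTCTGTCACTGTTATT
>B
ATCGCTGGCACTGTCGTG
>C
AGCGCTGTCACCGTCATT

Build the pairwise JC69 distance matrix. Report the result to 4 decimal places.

A–B: 5/18 sites differ → p ≈ 0.277778, d = −0.75 ln(1 − 0.370371) = 0.346968 ≈ 0.3470.
A–C: 4/18 sites differ → p ≈ 0.222222, d = −0.75 ln(1 − 0.296296) = 0.263548 ≈ 0.2635.
B–C: 5/18 sites differ → p ≈ 0.277778, d = −0.75 ln(1 − 0.370371) = 0.346968 ≈ 0.3470.

d(A,B) = 0.3470, d(A,C) = 0.2635, d(B,C) = 0.3470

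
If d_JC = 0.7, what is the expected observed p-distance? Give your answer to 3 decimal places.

p = (3/4)(1 − e^(−4d/3)) = 0.75 × (1 − e^(-0.933333)) = 0.75 × (1 − 0.393241) = 0.455069.

0.455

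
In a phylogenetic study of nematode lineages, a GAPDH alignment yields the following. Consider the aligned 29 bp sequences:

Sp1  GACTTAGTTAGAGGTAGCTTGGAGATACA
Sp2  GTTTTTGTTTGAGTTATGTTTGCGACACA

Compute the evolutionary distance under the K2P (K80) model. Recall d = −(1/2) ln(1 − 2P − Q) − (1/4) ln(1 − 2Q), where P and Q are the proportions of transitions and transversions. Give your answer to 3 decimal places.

Of 29 sites, 2 differences are transitions and 8 are transversions, so P = 2/29 ≈ 0.068966 and Q = 8/29 ≈ 0.275862.
Under the Kimura two-parameter model, d = −½ ln(1 − 2P − Q) − ¼ ln(1 − 2Q).
1 − 2P − Q = 0.586206, giving −½ ln(0.586206) = 0.267042.
1 − 2Q = 0.448276, giving −¼ ln(0.448276) = 0.200587.
d = 0.267042 + 0.200587 = 0.467629.

0.468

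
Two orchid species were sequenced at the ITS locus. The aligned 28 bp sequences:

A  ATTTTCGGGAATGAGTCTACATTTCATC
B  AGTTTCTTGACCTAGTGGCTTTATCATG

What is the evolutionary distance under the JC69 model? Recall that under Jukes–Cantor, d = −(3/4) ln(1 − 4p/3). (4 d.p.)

0.7238

The sequences differ at 13 of 28 sites, so p = 13/28 ≈ 0.464286.
d = −(3/4) ln(1 − 4p/3) = −0.75 ln(1 − 0.619048) = −0.75 ln(0.380952)
  = −0.75 × (-0.965082) = 0.723812 substitutions/site.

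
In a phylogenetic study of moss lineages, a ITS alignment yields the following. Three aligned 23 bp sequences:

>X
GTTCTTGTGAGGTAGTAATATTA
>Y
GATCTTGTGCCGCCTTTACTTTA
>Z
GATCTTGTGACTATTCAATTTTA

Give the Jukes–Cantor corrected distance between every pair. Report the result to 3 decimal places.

d(X,Y) = 0.553, d(X,Z) = 0.467, d(Y,Z) = 0.390

X–Y: 9/23 sites differ → p ≈ 0.391304, d = −0.75 ln(1 − 0.521739) = 0.553199 ≈ 0.553.
X–Z: 8/23 sites differ → p ≈ 0.347826, d = −0.75 ln(1 − 0.463768) = 0.467391 ≈ 0.467.
Y–Z: 7/23 sites differ → p ≈ 0.304348, d = −0.75 ln(1 − 0.405797) = 0.390401 ≈ 0.390.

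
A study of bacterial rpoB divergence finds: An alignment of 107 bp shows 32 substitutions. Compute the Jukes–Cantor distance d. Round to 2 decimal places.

0.38

p = 32/107 ≈ 0.299065.
d = −(3/4) ln(1 − 4p/3) = −0.75 ln(1 − 0.398753) = −0.75 ln(0.601247)
  = −0.75 × (-0.508749) = 0.381562 substitutions/site.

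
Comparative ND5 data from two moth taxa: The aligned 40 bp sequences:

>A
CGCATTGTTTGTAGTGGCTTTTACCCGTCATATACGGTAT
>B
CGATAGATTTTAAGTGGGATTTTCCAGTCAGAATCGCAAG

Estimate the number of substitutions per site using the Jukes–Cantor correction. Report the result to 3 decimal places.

0.627

The sequences differ at 17 of 40 sites, so p = 17/40 = 0.425.
d = −(3/4) ln(1 − 4p/3) = −0.75 ln(1 − 0.566667) = −0.75 ln(0.433333)
  = −0.75 × (-0.836249) = 0.627187 substitutions/site.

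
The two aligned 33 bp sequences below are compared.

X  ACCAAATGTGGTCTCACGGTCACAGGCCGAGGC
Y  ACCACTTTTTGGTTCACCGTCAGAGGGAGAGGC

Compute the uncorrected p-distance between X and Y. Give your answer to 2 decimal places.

The sequences differ at 10 of 33 positions (sites 5, 6, 8, 10, 12, 13, 18, 23, 27, 28).
p = 10/33 = 0.303030… ≈ 0.30 (to 2 d.p.).

0.30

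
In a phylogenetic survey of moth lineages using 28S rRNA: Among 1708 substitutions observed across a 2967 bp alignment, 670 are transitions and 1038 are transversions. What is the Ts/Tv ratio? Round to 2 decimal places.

0.65

R = 670/1038 = 0.645472… ≈ 0.65 (to 2 d.p.).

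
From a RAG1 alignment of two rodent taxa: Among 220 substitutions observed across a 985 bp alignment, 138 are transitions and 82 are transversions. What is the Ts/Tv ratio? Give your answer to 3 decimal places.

1.683

R = 138/82 = 1.682926… ≈ 1.683 (to 3 d.p.).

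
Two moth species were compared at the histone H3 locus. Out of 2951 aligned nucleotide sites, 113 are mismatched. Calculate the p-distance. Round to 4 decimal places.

0.0383

p = 113/2951 = 0.038292… ≈ 0.0383 (to 4 d.p.).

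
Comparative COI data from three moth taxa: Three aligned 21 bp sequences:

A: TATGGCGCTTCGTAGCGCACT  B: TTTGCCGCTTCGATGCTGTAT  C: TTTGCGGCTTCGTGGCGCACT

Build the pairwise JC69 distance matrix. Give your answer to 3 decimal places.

A–B: 8/21 sites differ → p ≈ 0.380952, d = −0.75 ln(1 − 0.507936) = 0.531860 ≈ 0.532.
A–C: 4/21 sites differ → p ≈ 0.190476, d = −0.75 ln(1 − 0.253968) = 0.219740 ≈ 0.220.
B–C: 7/21 sites differ → p ≈ 0.333333, d = −0.75 ln(1 − 0.444444) = 0.440839 ≈ 0.441.

d(A,B) = 0.532, d(A,C) = 0.220, d(B,C) = 0.441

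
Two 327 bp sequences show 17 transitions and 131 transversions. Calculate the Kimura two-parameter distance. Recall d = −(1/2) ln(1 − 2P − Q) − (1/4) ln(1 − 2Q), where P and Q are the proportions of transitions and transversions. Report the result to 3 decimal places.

0.755

P = 17/327 ≈ 0.051988 and Q = 131/327 ≈ 0.400612.
Under the Kimura two-parameter model, d = −½ ln(1 − 2P − Q) − ¼ ln(1 − 2Q).
1 − 2P − Q = 0.495412, giving −½ ln(0.495412) = 0.351183.
1 − 2Q = 0.198776, giving −¼ ln(0.198776) = 0.403894.
d = 0.351183 + 0.403894 = 0.755077.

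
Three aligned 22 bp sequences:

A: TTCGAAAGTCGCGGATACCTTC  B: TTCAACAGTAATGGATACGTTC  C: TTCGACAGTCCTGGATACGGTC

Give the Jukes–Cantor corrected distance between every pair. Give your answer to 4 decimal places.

d(A,B) = 0.3390, d(A,C) = 0.2708, d(B,C) = 0.2082

A–B: 6/22 sites differ → p ≈ 0.272727, d = −0.75 ln(1 − 0.363636) = 0.338988 ≈ 0.3390.
A–C: 5/22 sites differ → p ≈ 0.227273, d = −0.75 ln(1 − 0.303031) = 0.270761 ≈ 0.2708.
B–C: 4/22 sites differ → p ≈ 0.181818, d = −0.75 ln(1 − 0.242424) = 0.208224 ≈ 0.2082.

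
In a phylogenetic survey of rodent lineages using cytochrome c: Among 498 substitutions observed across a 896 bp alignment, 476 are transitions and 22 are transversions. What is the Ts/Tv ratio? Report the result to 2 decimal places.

21.64

R = 476/22 = 21.636363… ≈ 21.64 (to 2 d.p.).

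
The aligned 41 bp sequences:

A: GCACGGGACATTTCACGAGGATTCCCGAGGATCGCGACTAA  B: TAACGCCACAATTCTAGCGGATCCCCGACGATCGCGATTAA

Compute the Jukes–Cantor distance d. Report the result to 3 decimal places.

0.332

The sequences differ at 11 of 41 sites, so p = 11/41 ≈ 0.268293.
d = −(3/4) ln(1 − 4p/3) = −0.75 ln(1 − 0.357724) = −0.75 ln(0.642276)
  = −0.75 × (-0.442737) = 0.332053 substitutions/site.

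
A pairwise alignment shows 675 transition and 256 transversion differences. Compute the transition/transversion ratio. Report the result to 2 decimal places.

R = 675/256 = 2.636718… ≈ 2.64 (to 2 d.p.).

2.64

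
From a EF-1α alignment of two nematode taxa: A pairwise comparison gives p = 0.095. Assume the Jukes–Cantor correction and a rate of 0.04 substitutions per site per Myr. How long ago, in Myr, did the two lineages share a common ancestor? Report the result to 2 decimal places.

d = −(3/4) ln(1 − 4p/3) = −0.75 ln(1 − 0.126667) = −0.75 ln(0.873333)
  = −0.75 × (-0.135438) = 0.101579 substitutions/site.
Under a molecular clock d = 2μt, so t = d/(2μ) = 0.101579 / (2 × 0.04) = 1.27 Myr.

1.27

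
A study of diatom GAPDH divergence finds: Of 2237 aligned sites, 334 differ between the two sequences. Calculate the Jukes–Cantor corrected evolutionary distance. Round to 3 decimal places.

0.166

p = 334/2237 ≈ 0.149307.
d = −(3/4) ln(1 − 4p/3) = −0.75 ln(1 − 0.199076) = −0.75 ln(0.800924)
  = −0.75 × (-0.221989) = 0.166492 substitutions/site.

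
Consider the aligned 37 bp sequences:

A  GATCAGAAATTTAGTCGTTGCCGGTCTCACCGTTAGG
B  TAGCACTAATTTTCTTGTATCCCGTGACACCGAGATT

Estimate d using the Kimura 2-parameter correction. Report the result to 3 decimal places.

0.724

Of 37 sites, 1 differences are transitions and 15 are transversions, so P = 1/37 ≈ 0.027027 and Q = 15/37 ≈ 0.405405.
Under the Kimura two-parameter model, d = −½ ln(1 − 2P − Q) − ¼ ln(1 − 2Q).
1 − 2P − Q = 0.540541, giving −½ ln(0.540541) = 0.307592.
1 − 2Q = 0.18919, giving −¼ ln(0.18919) = 0.416251.
d = 0.307592 + 0.416251 = 0.723843.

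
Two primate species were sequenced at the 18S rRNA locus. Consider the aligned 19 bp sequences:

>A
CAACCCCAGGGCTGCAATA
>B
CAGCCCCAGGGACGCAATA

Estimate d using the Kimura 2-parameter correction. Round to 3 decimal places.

0.180

Of 19 sites, 2 differences are transitions and 1 are transversions, so P = 2/19 ≈ 0.105263 and Q = 1/19 ≈ 0.052632.
Under the Kimura two-parameter model, d = −½ ln(1 − 2P − Q) − ¼ ln(1 − 2Q).
1 − 2P − Q = 0.736842, giving −½ ln(0.736842) = 0.152691.
1 − 2Q = 0.894736, giving −¼ ln(0.894736) = 0.027807.
d = 0.152691 + 0.027807 = 0.180498.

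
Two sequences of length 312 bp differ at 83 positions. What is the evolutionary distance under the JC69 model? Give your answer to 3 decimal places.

0.329

p = 83/312 ≈ 0.266026.
d = −(3/4) ln(1 − 4p/3) = −0.75 ln(1 − 0.354701) = −0.75 ln(0.645299)
  = −0.75 × (-0.438042) = 0.328532 substitutions/site.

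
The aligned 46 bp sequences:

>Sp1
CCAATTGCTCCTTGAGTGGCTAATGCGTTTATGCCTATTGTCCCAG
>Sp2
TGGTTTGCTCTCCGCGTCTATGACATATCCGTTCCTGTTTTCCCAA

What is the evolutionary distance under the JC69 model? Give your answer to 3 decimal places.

The sequences differ at 23 of 46 sites, so p = 23/46 = 0.5.
d = −(3/4) ln(1 − 4p/3) = −0.75 ln(1 − 0.666667) = −0.75 ln(0.333333)
  = −0.75 × (-1.098613) = 0.823960 substitutions/site.

0.824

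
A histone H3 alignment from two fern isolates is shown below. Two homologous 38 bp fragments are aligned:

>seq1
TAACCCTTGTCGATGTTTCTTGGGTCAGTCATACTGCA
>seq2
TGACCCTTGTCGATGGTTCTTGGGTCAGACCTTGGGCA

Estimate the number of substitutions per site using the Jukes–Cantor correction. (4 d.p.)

The sequences differ at 7 of 38 sites (2, 16, 29, 31, 33, 34, 35), so p = 7/38 ≈ 0.184211.
d = −(3/4) ln(1 − 4p/3) = −0.75 ln(1 − 0.245615) = −0.75 ln(0.754385)
  = −0.75 × (-0.281852) = 0.211389 substitutions/site.

0.2114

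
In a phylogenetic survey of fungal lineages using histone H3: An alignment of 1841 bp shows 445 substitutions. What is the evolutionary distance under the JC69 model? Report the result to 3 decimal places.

p = 445/1841 ≈ 0.241716.
d = −(3/4) ln(1 − 4p/3) = −0.75 ln(1 − 0.322288) = −0.75 ln(0.677712)
  = −0.75 × (-0.389033) = 0.291775 substitutions/site.

0.292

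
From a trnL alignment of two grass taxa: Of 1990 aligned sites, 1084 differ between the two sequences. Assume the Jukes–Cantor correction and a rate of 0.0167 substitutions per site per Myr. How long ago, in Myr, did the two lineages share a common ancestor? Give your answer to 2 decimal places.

p = 1084/1990 ≈ 0.544724.
d = −(3/4) ln(1 − 4p/3) = −0.75 ln(1 − 0.726299) = −0.75 ln(0.273701)
  = −0.75 × (-1.295719) = 0.971789 substitutions/site.
Under a molecular clock d = 2μt, so t = d/(2μ) = 0.971789 / (2 × 0.0167) = 29.10 Myr.

29.10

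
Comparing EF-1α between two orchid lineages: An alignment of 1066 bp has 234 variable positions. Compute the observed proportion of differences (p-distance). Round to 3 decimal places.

p = 234/1066 = 0.219512… ≈ 0.220 (to 3 d.p.).

0.220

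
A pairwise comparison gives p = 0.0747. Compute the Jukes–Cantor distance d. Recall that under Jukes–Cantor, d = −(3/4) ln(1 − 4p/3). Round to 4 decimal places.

0.0787

d = −(3/4) ln(1 − 4p/3) = −0.75 ln(1 − 0.0996) = −0.75 ln(0.9004)
  = −0.75 × (-0.104916) = 0.078687 substitutions/site.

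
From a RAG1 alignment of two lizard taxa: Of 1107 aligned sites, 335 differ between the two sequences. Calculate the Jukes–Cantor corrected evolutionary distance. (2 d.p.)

0.39

p = 335/1107 ≈ 0.30262.
d = −(3/4) ln(1 − 4p/3) = −0.75 ln(1 − 0.403493) = −0.75 ln(0.596507)
  = −0.75 × (-0.516664) = 0.387498 substitutions/site.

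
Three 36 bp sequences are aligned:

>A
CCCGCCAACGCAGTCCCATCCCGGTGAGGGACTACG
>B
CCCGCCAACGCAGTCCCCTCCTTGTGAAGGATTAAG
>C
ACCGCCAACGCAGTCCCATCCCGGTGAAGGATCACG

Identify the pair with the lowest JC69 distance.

A–B: 6/36 differ, p = 0.167, d = 0.188.
A–C: 4/36 differ, p = 0.111, d = 0.120.
B–C: 6/36 differ, p = 0.167, d = 0.188.
The smallest distance is between A and C.

A and C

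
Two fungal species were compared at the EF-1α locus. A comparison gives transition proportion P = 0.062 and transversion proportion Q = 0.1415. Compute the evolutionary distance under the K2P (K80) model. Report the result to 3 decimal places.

0.237

Under the Kimura two-parameter model, d = −½ ln(1 − 2P − Q) − ¼ ln(1 − 2Q).
1 − 2P − Q = 0.7345, giving −½ ln(0.7345) = 0.154283.
1 − 2Q = 0.717, giving −¼ ln(0.717) = 0.083170.
d = 0.154283 + 0.083170 = 0.237453.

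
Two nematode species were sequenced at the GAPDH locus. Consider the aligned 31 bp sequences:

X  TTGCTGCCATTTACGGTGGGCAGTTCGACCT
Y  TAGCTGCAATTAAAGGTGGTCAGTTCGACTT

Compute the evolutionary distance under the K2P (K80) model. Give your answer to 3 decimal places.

Of 31 sites, 1 differences are transitions and 5 are transversions, so P = 1/31 ≈ 0.032258 and Q = 5/31 ≈ 0.16129.
Under the Kimura two-parameter model, d = −½ ln(1 − 2P − Q) − ¼ ln(1 − 2Q).
1 − 2P − Q = 0.774194, giving −½ ln(0.774194) = 0.127966.
1 − 2Q = 0.67742, giving −¼ ln(0.67742) = 0.097366.
d = 0.127966 + 0.097366 = 0.225332.

0.225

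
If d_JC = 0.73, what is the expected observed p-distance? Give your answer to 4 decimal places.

0.4666

p = (3/4)(1 − e^(−4d/3)) = 0.75 × (1 − e^(-0.973333)) = 0.75 × (1 − 0.377822) = 0.466634.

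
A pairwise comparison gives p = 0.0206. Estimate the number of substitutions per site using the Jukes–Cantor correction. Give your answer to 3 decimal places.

0.021

d = −(3/4) ln(1 − 4p/3) = −0.75 ln(1 − 0.027467) = −0.75 ln(0.972533)
  = −0.75 × (-0.027851) = 0.020888 substitutions/site.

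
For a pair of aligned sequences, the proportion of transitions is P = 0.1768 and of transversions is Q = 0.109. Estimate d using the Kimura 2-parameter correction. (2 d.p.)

0.37

Under the Kimura two-parameter model, d = −½ ln(1 − 2P − Q) − ¼ ln(1 − 2Q).
1 − 2P − Q = 0.5374, giving −½ ln(0.5374) = 0.310506.
1 − 2Q = 0.782, giving −¼ ln(0.782) = 0.061475.
d = 0.310506 + 0.061475 = 0.371981.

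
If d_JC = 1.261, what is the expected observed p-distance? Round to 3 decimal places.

p = (3/4)(1 − e^(−4d/3)) = 0.75 × (1 − e^(-1.681333)) = 0.75 × (1 − 0.186126) = 0.610406.

0.610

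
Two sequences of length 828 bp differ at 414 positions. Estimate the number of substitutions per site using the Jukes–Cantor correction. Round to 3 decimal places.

p = 414/828 = 0.5.
d = −(3/4) ln(1 − 4p/3) = −0.75 ln(1 − 0.666667) = −0.75 ln(0.333333)
  = −0.75 × (-1.098613) = 0.823960 substitutions/site.

0.824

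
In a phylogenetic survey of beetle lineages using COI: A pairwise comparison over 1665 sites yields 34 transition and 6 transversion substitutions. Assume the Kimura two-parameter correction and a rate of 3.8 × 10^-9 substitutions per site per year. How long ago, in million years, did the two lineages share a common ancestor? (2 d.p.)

3.23

P = 34/1665 ≈ 0.02042 and Q = 6/1665 ≈ 0.003604.
Under the Kimura two-parameter model, d = −½ ln(1 − 2P − Q) − ¼ ln(1 − 2Q).
1 − 2P − Q = 0.955556, giving −½ ln(0.955556) = 0.022731.
1 − 2Q = 0.992792, giving −¼ ln(0.992792) = 0.001809.
d = 0.022731 + 0.001809 = 0.024540.
Under a molecular clock d = 2μt, so t = d/(2μ) = 0.024540 / (2 × 3.8 × 10^-9) = 3.23 million years.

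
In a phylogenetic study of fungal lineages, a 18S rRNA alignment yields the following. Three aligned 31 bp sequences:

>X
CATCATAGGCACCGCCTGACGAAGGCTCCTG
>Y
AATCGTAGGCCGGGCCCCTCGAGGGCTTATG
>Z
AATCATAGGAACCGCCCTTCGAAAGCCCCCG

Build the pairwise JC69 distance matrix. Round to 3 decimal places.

X–Y: 11/31 sites differ → p ≈ 0.354839, d = −0.75 ln(1 − 0.473119) = 0.480585 ≈ 0.481.
X–Z: 8/31 sites differ → p ≈ 0.258065, d = −0.75 ln(1 − 0.344087) = 0.316295 ≈ 0.316.
Y–Z: 12/31 sites differ → p ≈ 0.387097, d = −0.75 ln(1 − 0.516129) = 0.544453 ≈ 0.544.

d(X,Y) = 0.481, d(X,Z) = 0.316, d(Y,Z) = 0.544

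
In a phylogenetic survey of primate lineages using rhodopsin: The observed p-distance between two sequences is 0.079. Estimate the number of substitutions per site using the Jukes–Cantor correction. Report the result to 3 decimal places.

d = −(3/4) ln(1 − 4p/3) = −0.75 ln(1 − 0.105333) = −0.75 ln(0.894667)
  = −0.75 × (-0.111304) = 0.083478 substitutions/site.

0.083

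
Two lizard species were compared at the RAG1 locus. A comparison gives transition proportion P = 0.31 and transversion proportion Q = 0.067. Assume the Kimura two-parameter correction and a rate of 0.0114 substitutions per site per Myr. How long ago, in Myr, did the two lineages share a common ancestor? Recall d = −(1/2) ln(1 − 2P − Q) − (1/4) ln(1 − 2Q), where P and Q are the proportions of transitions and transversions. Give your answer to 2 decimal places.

27.05

Under the Kimura two-parameter model, d = −½ ln(1 − 2P − Q) − ¼ ln(1 − 2Q).
1 − 2P − Q = 0.313, giving −½ ln(0.313) = 0.580776.
1 − 2Q = 0.866, giving −¼ ln(0.866) = 0.035968.
d = 0.580776 + 0.035968 = 0.616744.
Under a molecular clock d = 2μt, so t = d/(2μ) = 0.616744 / (2 × 0.0114) = 27.05 Myr.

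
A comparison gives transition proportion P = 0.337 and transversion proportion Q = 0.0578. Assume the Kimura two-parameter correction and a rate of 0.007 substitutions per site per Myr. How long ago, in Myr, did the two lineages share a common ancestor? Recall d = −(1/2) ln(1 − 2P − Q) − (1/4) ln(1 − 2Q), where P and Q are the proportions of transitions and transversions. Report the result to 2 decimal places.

Under the Kimura two-parameter model, d = −½ ln(1 − 2P − Q) − ¼ ln(1 − 2Q).
1 − 2P − Q = 0.2682, giving −½ ln(0.2682) = 0.658011.
1 − 2Q = 0.8844, giving −¼ ln(0.8844) = 0.030711.
d = 0.658011 + 0.030711 = 0.688722.
Under a molecular clock d = 2μt, so t = d/(2μ) = 0.688722 / (2 × 0.007) = 49.19 Myr.

49.19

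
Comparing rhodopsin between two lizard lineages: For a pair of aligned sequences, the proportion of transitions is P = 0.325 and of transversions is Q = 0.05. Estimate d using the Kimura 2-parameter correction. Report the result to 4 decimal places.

0.6283

Under the Kimura two-parameter model, d = −½ ln(1 − 2P − Q) − ¼ ln(1 − 2Q).
1 − 2P − Q = 0.3, giving −½ ln(0.3) = 0.601986.
1 − 2Q = 0.9, giving −¼ ln(0.9) = 0.026340.
d = 0.601986 + 0.026340 = 0.628326.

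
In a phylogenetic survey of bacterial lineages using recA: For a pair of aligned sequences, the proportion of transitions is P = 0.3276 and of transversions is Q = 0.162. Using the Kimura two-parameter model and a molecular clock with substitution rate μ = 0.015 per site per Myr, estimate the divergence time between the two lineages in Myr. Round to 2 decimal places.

Under the Kimura two-parameter model, d = −½ ln(1 − 2P − Q) − ¼ ln(1 − 2Q).
1 − 2P − Q = 0.1828, giving −½ ln(0.1828) = 0.849681.
1 − 2Q = 0.676, giving −¼ ln(0.676) = 0.097891.
d = 0.849681 + 0.097891 = 0.947572.
Under a molecular clock d = 2μt, so t = d/(2μ) = 0.947572 / (2 × 0.015) = 31.59 Myr.

31.59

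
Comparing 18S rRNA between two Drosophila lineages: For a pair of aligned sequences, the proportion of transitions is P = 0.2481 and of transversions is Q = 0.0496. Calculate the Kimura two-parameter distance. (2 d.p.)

Under the Kimura two-parameter model, d = −½ ln(1 − 2P − Q) − ¼ ln(1 − 2Q).
1 − 2P − Q = 0.4542, giving −½ ln(0.4542) = 0.394609.
1 − 2Q = 0.9008, giving −¼ ln(0.9008) = 0.026118.
d = 0.394609 + 0.026118 = 0.420727.

0.42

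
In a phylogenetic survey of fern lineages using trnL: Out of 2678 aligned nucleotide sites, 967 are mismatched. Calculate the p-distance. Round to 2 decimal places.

p = 967/2678 = 0.361090… ≈ 0.36 (to 2 d.p.).

0.36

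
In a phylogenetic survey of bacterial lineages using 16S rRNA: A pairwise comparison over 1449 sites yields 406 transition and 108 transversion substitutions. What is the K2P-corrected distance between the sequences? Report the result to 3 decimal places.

0.544

P = 406/1449 ≈ 0.280193 and Q = 108/1449 ≈ 0.074534.
Under the Kimura two-parameter model, d = −½ ln(1 − 2P − Q) − ¼ ln(1 − 2Q).
1 − 2P − Q = 0.36508, giving −½ ln(0.36508) = 0.503819.
1 − 2Q = 0.850932, giving −¼ ln(0.850932) = 0.040356.
d = 0.503819 + 0.040356 = 0.544175.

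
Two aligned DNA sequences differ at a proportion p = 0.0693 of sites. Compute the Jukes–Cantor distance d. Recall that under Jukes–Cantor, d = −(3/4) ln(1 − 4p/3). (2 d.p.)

d = −(3/4) ln(1 − 4p/3) = −0.75 ln(1 − 0.0924) = −0.75 ln(0.9076)
  = −0.75 × (-0.096952) = 0.072714 substitutions/site.

0.07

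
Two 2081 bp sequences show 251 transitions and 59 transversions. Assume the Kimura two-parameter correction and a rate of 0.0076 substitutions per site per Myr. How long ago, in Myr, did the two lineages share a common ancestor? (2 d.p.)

11.29

P = 251/2081 ≈ 0.120615 and Q = 59/2081 ≈ 0.028352.
Under the Kimura two-parameter model, d = −½ ln(1 − 2P − Q) − ¼ ln(1 − 2Q).
1 − 2P − Q = 0.730418, giving −½ ln(0.730418) = 0.157069.
1 − 2Q = 0.943296, giving −¼ ln(0.943296) = 0.014594.
d = 0.157069 + 0.014594 = 0.171663.
Under a molecular clock d = 2μt, so t = d/(2μ) = 0.171663 / (2 × 0.0076) = 11.29 Myr.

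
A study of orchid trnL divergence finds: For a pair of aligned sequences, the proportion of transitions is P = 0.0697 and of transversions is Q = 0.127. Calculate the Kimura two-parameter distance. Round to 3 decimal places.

Under the Kimura two-parameter model, d = −½ ln(1 − 2P − Q) − ¼ ln(1 − 2Q).
1 − 2P − Q = 0.7336, giving −½ ln(0.7336) = 0.154896.
1 − 2Q = 0.746, giving −¼ ln(0.746) = 0.073257.
d = 0.154896 + 0.073257 = 0.228153.

0.228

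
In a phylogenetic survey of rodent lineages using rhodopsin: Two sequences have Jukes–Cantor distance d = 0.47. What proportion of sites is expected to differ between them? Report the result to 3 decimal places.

p = (3/4)(1 − e^(−4d/3)) = 0.75 × (1 − e^(-0.626667)) = 0.75 × (1 − 0.534370) = 0.349223.

0.349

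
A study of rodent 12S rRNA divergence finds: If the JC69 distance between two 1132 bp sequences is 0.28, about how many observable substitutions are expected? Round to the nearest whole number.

Invert JC69: p = (3/4)(1 − e^(−4d/3)) = 0.75 × (1 − e^(-0.373333)) = 0.75 × (1 − 0.688436) = 0.233673.
Expected differing sites = pL ≈ 0.233673 × 1132 = 264.517836 ≈ 265.

265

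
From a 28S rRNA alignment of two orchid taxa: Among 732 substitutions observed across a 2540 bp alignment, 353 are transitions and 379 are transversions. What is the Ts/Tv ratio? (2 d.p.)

R = 353/379 = 0.931398… ≈ 0.93 (to 2 d.p.).

0.93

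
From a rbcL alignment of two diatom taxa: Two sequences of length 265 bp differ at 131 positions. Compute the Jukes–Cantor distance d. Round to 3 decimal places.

p = 131/265 ≈ 0.49434.
d = −(3/4) ln(1 − 4p/3) = −0.75 ln(1 − 0.65912) = −0.75 ln(0.34088)
  = −0.75 × (-1.076225) = 0.807169 substitutions/site.

0.807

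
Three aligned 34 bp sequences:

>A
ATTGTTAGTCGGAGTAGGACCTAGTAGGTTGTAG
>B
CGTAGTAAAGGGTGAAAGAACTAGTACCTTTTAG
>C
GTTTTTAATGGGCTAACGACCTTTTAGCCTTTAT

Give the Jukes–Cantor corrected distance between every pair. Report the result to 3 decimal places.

A–B: 14/34 sites differ → p ≈ 0.411765, d = −0.75 ln(1 − 0.54902) = 0.597249 ≈ 0.597.
A–C: 14/34 sites differ → p ≈ 0.411765, d = −0.75 ln(1 − 0.54902) = 0.597249 ≈ 0.597.
B–C: 14/34 sites differ → p ≈ 0.411765, d = −0.75 ln(1 − 0.54902) = 0.597249 ≈ 0.597.

d(A,B) = 0.597, d(A,C) = 0.597, d(B,C) = 0.597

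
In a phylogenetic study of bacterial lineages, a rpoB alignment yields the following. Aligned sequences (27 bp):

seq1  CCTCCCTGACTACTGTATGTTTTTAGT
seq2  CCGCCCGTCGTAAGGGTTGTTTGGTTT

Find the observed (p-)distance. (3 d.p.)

The sequences differ at 13 of 27 positions.
p = 13/27 = 0.481481… ≈ 0.481 (to 3 d.p.).

0.481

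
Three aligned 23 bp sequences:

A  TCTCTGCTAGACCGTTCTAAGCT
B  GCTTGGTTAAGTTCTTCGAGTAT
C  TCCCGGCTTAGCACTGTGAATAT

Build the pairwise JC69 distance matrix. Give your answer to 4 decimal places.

A–B: 13/23 sites differ → p ≈ 0.565217, d = −0.75 ln(1 − 0.753623) = 1.050669 ≈ 1.0507.
A–C: 12/23 sites differ → p ≈ 0.521739, d = −0.75 ln(1 − 0.695652) = 0.892188 ≈ 0.8922.
B–C: 10/23 sites differ → p ≈ 0.434783, d = −0.75 ln(1 − 0.579711) = 0.650110 ≈ 0.6501.

d(A,B) = 1.0507, d(A,C) = 0.8922, d(B,C) = 0.6501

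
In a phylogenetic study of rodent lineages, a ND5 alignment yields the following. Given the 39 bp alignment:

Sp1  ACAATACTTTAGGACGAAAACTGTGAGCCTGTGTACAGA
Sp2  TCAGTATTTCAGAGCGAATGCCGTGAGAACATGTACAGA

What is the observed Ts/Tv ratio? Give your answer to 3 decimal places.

Transitions are A↔G and C↔T; transversions are all other mismatches.
Transitions: 9. Transversions: 4.
R = 9/4 = 2.250.

2.250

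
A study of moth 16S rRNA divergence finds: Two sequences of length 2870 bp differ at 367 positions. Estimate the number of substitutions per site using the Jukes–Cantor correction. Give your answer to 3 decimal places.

0.140

p = 367/2870 ≈ 0.127875.
d = −(3/4) ln(1 − 4p/3) = −0.75 ln(1 − 0.1705) = −0.75 ln(0.8295)
  = −0.75 × (-0.186932) = 0.140199 substitutions/site.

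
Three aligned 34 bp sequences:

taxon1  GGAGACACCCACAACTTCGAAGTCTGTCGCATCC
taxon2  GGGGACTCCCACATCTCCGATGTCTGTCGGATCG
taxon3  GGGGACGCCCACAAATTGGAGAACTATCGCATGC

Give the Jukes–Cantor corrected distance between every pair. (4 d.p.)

taxon1–taxon2: 7/34 sites differ → p ≈ 0.205882, d = −0.75 ln(1 − 0.274509) = 0.240680 ≈ 0.2407.
taxon1–taxon3: 9/34 sites differ → p ≈ 0.264706, d = −0.75 ln(1 − 0.352941) = 0.326488 ≈ 0.3265.
taxon2–taxon3: 12/34 sites differ → p ≈ 0.352941, d = −0.75 ln(1 − 0.470588) = 0.476991 ≈ 0.4770.

d(taxon1,taxon2) = 0.2407, d(taxon1,taxon3) = 0.3265, d(taxon2,taxon3) = 0.4770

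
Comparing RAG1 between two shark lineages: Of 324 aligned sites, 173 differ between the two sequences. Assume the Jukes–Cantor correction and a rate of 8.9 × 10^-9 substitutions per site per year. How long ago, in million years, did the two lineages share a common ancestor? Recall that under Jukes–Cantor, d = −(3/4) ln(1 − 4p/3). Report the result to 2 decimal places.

52.44

p = 173/324 ≈ 0.533951.
d = −(3/4) ln(1 − 4p/3) = −0.75 ln(1 − 0.711935) = −0.75 ln(0.288065)
  = −0.75 × (-1.244569) = 0.933427 substitutions/site.
Under a molecular clock d = 2μt, so t = d/(2μ) = 0.933427 / (2 × 8.9 × 10^-9) = 52.44 million years.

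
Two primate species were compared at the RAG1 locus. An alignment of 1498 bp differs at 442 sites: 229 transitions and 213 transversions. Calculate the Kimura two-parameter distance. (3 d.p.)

0.381

P = 229/1498 ≈ 0.15287 and Q = 213/1498 ≈ 0.14219.
Under the Kimura two-parameter model, d = −½ ln(1 − 2P − Q) − ¼ ln(1 − 2Q).
1 − 2P − Q = 0.55207, giving −½ ln(0.55207) = 0.297040.
1 − 2Q = 0.71562, giving −¼ ln(0.71562) = 0.083651.
d = 0.297040 + 0.083651 = 0.380691.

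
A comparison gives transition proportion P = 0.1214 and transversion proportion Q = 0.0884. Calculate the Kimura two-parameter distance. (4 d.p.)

0.2498

Under the Kimura two-parameter model, d = −½ ln(1 − 2P − Q) − ¼ ln(1 − 2Q).
1 − 2P − Q = 0.6688, giving −½ ln(0.6688) = 0.201135.
1 − 2Q = 0.8232, giving −¼ ln(0.8232) = 0.048639.
d = 0.201135 + 0.048639 = 0.249774.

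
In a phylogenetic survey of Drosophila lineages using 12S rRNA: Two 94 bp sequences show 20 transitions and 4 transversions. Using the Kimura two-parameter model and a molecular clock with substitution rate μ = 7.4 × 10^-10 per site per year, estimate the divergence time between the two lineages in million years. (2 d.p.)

P = 20/94 ≈ 0.212766 and Q = 4/94 ≈ 0.042553.
Under the Kimura two-parameter model, d = −½ ln(1 − 2P − Q) − ¼ ln(1 − 2Q).
1 − 2P − Q = 0.531915, giving −½ ln(0.531915) = 0.315636.
1 − 2Q = 0.914894, giving −¼ ln(0.914894) = 0.022237.
d = 0.315636 + 0.022237 = 0.337873.
Under a molecular clock d = 2μt, so t = d/(2μ) = 0.337873 / (2 × 7.4 × 10^-10) = 228.29 million years.

228.29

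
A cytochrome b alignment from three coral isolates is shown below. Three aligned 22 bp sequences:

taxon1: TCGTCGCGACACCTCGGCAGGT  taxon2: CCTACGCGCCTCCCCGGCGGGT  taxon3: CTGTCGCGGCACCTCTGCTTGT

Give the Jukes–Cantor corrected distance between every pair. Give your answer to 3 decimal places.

taxon1–taxon2: 7/22 sites differ → p ≈ 0.318182, d = −0.75 ln(1 − 0.424243) = 0.414052 ≈ 0.414.
taxon1–taxon3: 6/22 sites differ → p ≈ 0.272727, d = −0.75 ln(1 − 0.363636) = 0.338988 ≈ 0.339.
taxon2–taxon3: 9/22 sites differ → p ≈ 0.409091, d = −0.75 ln(1 − 0.545455) = 0.591344 ≈ 0.591.

d(taxon1,taxon2) = 0.414, d(taxon1,taxon3) = 0.339, d(taxon2,taxon3) = 0.591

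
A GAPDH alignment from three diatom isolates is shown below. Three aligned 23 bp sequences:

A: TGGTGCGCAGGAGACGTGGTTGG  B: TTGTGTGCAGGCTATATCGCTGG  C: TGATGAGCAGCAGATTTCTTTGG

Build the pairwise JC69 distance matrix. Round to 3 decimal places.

d(A,B) = 0.467, d(A,C) = 0.390, d(B,C) = 0.553

A–B: 8/23 sites differ → p ≈ 0.347826, d = −0.75 ln(1 − 0.463768) = 0.467391 ≈ 0.467.
A–C: 7/23 sites differ → p ≈ 0.304348, d = −0.75 ln(1 − 0.405797) = 0.390401 ≈ 0.390.
B–C: 9/23 sites differ → p ≈ 0.391304, d = −0.75 ln(1 − 0.521739) = 0.553199 ≈ 0.553.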